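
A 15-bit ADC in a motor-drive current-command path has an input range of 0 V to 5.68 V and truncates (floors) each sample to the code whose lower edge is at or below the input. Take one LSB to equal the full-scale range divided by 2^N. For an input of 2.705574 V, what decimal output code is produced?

V_FS = 5.68 V. LSB = 5.68 V / 2^15 ≈ 173.3 µV.
(V_in − V_min) × 2^15/range = (2.705574 − (0)) × 32768/5.68 = 15608.495.
Floor → code = 15608.

15608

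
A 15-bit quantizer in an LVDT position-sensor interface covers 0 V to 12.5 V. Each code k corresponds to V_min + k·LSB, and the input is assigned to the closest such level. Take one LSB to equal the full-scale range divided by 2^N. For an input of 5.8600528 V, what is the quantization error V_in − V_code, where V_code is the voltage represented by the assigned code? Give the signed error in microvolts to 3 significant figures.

Full-scale range = 12.5 V. LSB = 12.5 V / 2^15 ≈ 381.5 µV.
(V_in − V_min)/LSB = (5.8600528 − (0)) × 32768/12.5 = 15361.7768 → nearest code k = 15362.
V_code = 0 + (15362/32768) × 12.5 = 5.8601379395 V.
e = 5.8600528 − (5.8601379395) = −85.1 µV.

−85.1 µV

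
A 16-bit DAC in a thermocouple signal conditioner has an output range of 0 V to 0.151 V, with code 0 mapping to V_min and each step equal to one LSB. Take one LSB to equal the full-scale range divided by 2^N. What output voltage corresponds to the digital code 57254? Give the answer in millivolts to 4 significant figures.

Span = 0.151 V. LSB = 0.151 V / 2^16.
Output = V_min + (57254/65536) × range = 0 + 0.873627 × 0.151 V
      = 0 V + 0.131918 V = 0.131918 V.

131.9 mV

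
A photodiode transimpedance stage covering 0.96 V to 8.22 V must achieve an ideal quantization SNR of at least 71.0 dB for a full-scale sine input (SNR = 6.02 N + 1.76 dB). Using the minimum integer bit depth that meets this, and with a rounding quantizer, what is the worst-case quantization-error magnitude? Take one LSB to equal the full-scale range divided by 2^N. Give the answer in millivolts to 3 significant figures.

0.886 mV

The full-scale span is 8.22 − (0.96) = 7.26 V.
6.02 N + 1.76 ≥ 71.0 gives N ≥ 11.502, so the minimum integer is 12.
LSB = 7.26 V ÷ 2^12 = 7.26/4096 V = 1.7725 mV.
Max error for round-to-nearest is LSB/2 = 0.886 mV.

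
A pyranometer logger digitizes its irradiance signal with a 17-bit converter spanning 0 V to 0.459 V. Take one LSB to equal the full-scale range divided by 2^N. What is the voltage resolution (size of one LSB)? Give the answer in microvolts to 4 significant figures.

Full-scale range = 0.459 V.
2^17 = 131072 levels.
One LSB is 0.459 V / 131072 = 3.502 µV.

3.502 µV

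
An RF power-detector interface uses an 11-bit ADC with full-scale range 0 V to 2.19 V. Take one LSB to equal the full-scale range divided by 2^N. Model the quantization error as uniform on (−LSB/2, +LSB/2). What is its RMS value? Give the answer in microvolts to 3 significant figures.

Range is 2.19 V.
LSB = 2.19 V ÷ 2^11 = 2.19/2048 V = 1.0693 mV.
For a uniform distribution on [−LSB/2, +LSB/2], V_rms = LSB/√12 = 1.0693 mV/3.4641 = 309 µV.

309 µV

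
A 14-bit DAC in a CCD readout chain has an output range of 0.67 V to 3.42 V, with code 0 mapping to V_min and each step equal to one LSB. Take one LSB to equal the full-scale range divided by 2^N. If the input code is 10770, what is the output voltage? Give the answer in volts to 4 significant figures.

Range = 3.42 − (0.67) = 2.75 V. LSB = 2.75 V / 2^14.
V_out = V_min + code × LSB = 0.67 V + 10770 × 2.75 V / 16384
      = 0.67 + 1.80771 = 2.47771 V.

2.478 V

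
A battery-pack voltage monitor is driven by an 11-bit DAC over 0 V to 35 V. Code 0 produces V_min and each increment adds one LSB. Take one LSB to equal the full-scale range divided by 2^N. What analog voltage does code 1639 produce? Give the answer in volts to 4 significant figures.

Span = 35 V. LSB = 35 V / 2^11.
Output = V_min + (1639/2048) × range = 0 + 0.800293 × 35 V
      = 0 V + 28.0103 V = 28.0103 V.

28.01 V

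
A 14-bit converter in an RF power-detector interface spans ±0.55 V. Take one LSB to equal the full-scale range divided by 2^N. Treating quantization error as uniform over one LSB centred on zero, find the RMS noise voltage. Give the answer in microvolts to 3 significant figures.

The full-scale span is 0.55 − (-0.55) = 1.1 V.
One LSB is 1.1 V / 16384 = 67.139 µV.
For a uniform distribution on [−LSB/2, +LSB/2], V_rms = LSB/√12 = 67.139 µV/3.4641 = 19.4 µV.

19.4 µV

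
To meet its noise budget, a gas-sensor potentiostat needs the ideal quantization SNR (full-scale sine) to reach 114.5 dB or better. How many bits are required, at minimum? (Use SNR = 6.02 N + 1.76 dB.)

Required N = ⌈(114.5 − 1.76)/6.02⌉ = ⌈18.728⌉ = 19.

19 bits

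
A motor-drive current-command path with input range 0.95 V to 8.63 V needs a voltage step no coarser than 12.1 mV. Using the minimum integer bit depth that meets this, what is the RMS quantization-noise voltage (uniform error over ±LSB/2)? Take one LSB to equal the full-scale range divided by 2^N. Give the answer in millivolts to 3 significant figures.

Span: 8.63 V − (0.95 V) = 7.68 V.
Levels needed ≥ 7.68/12.1 mV = 634.7. 2^10 = 1024 suffices, so N_min = 10.
Step size = 7.68/1024 V = 7.5000 mV.
V_rms = LSB/√12 = 2.17 mV.

2.17 mV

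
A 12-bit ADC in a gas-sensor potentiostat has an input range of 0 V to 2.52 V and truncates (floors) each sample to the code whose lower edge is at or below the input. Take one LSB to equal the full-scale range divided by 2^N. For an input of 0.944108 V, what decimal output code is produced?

1534

V_FS = 2.52 V. LSB = 2.52 V / 2^12 ≈ 0.6152 mV.
(V_in − V_min) × 2^12/range = (0.944108 − (0)) × 4096/2.52 = 1534.550.
Floor → code = 1534.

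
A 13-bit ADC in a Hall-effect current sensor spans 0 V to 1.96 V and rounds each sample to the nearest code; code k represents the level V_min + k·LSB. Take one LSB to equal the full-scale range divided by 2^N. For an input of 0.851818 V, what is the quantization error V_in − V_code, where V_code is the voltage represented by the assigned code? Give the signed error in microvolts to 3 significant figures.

+60.2 µV

Span = 1.96 V. LSB = 1.96 V / 2^13 ≈ 239.3 µV.
(V_in − V_min)/LSB = (0.851818 − (0)) × 8192/1.96 = 3560.2516 → nearest code k = 3560.
Reconstructed level: 0 + 3560 × 1.96/8192 V = 0.8517578125 V.
V_in − V_code = 0.851818 − (0.8517578125) = +60.2 µV.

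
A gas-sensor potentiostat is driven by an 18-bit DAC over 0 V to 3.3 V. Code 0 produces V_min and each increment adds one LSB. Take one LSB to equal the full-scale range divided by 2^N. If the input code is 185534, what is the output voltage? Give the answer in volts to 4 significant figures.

2.336 V

V_FS = 3.3 V. LSB = 3.3 V / 2^18.
V_out = V_min + code × LSB = 0 V + 185534 × 3.3 V / 262144
      = 0 + 2.33559 = 2.33559 V.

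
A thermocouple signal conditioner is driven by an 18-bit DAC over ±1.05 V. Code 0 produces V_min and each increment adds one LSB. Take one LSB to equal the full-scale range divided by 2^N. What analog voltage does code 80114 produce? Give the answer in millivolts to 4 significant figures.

The full-scale span is 1.05 − (-1.05) = 2.1 V. LSB = 2.1 V / 2^18.
V_out = V_min + code × LSB = -1.05 V + 80114 × 2.1 V / 262144
      = -1.05 + 0.641782 = -0.408218 V.

-408.2 mV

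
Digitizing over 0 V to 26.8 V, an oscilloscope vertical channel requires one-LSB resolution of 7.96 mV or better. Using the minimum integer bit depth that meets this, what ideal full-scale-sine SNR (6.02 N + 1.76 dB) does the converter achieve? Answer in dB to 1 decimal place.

74.0 dB

Full-scale range = 26.8 V.
Levels needed ≥ 26.8/7.96 mV = 3367. 2^12 = 4096 suffices, so N_min = 12.
SNR = 6.02 × 12 + 1.76 = 74.00 dB.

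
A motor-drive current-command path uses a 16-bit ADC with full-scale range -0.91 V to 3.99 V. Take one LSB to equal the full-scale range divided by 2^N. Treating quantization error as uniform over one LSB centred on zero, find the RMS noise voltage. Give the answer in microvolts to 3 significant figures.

21.6 µV

Full-scale range = 3.99 V − (-0.91 V) = 4.9 V.
LSB = 4.9 V ÷ 2^16 = 4.9/65536 V = 74.768 µV.
RMS of a uniform error over width LSB is LSB/√12 = 21.6 µV.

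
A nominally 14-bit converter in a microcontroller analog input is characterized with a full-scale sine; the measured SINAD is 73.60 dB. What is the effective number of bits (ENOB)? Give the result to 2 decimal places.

11.93 bits

(73.60 − 1.76) / 6.02 = 71.84/6.02 = 11.9336 effective bits.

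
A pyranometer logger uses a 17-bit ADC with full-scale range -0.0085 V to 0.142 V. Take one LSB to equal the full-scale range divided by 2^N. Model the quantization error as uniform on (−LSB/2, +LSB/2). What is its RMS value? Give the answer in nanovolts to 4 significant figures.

Full-scale range = 0.142 V − (-0.0085 V) = 0.1505 V.
One LSB is 0.1505 V / 131072 = 1.14822 µV.
V_rms = LSB/√12 = 1.14822 µV / √12 = 331.5 nV.

331.5 nV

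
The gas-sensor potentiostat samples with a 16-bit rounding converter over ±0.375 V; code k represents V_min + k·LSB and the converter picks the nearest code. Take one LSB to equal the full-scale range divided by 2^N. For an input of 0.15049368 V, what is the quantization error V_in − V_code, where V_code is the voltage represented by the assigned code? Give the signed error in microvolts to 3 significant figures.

+3.87 µV

Span: 0.375 V − (-0.375 V) = 0.75 V. LSB = 0.75 V / 2^16 ≈ 11.44 µV.
(0.15049368 − (-0.375)) / LSB = 0.52549368 × 65536/0.75 = 45918.3384. Nearest integer: k = 45918.
Reconstructed level: -0.375 + 45918 × 0.75/65536 V = 0.15048980713 V.
e = 0.15049368 − (0.15048980713) = +3.87 µV.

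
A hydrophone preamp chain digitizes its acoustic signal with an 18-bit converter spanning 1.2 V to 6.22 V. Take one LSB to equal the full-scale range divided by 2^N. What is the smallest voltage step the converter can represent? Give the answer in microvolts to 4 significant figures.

19.15 µV

Range = 6.22 − (1.2) = 5.02 V.
There are 2^18 = 262144 steps.
LSB = 5.02 V / 2^18 = 19.15 µV.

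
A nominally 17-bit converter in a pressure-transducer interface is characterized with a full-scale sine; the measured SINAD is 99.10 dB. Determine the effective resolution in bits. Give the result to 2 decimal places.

ENOB = (SINAD − 1.76) / 6.02 = (99.10 − 1.76) / 6.02 = 97.34 / 6.02 = 16.1694.

16.17 bits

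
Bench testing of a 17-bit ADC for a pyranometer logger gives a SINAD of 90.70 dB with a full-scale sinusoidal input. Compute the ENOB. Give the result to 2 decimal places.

ENOB = (SINAD − 1.76) / 6.02 = (90.70 − 1.76) / 6.02 = 88.94 / 6.02 = 14.7741.

14.77 bits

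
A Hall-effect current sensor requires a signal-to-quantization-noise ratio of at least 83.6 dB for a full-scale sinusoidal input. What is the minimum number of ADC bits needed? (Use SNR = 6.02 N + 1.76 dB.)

N ≥ (83.6 − 1.76)/6.02 = 13.595 → N_min = 14.

14 bits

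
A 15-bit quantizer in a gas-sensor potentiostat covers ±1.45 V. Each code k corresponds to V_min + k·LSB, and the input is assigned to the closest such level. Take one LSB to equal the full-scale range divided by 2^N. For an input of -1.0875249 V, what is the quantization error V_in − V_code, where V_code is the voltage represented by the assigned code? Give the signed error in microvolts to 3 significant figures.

The full-scale span is 1.45 − (-1.45) = 2.9 V. LSB = 2.9 V / 2^15 ≈ 88.50 µV.
Position in LSBs: (-1.0875249 − (-1.45)) × 32768/2.9 = 4095.7186; rounding gives k = 4096.
V_code = -1.45 + (4096/32768) × 2.9 = -1.0875000000 V.
e = -1.0875249 − (-1.0875000000) = −24.9 µV.

−24.9 µV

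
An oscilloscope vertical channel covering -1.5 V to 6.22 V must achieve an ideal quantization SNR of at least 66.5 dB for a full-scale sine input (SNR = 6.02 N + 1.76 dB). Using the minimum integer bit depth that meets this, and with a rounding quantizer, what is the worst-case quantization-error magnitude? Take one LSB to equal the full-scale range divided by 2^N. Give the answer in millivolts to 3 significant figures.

Range = 6.22 − (-1.5) = 7.72 V.
Required N = ⌈(66.5 − 1.76)/6.02⌉ = ⌈10.754⌉ = 11.
LSB = 7.72 V ÷ 2^11 = 7.72/2048 V = 3.7695 mV.
Half an LSB is 1.88 mV.

1.88 mV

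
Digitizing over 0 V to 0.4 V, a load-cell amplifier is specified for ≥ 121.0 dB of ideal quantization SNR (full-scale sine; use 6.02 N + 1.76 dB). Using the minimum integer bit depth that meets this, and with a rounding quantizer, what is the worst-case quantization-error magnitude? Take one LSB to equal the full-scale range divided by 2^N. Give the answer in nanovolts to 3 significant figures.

191 nV

V_FS = 0.4 V.
Required N = ⌈(121.0 − 1.76)/6.02⌉ = ⌈19.807⌉ = 20.
Step size = 0.4/1048576 V = 381.47 nV.
Half an LSB is 191 nV.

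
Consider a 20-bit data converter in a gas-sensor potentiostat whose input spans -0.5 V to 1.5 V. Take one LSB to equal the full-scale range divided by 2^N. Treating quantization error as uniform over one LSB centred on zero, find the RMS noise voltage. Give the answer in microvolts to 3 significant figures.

0.551 µV

Span: 1.5 V − (-0.5 V) = 2 V.
LSB = 2 V ÷ 2^20 = 2/1048576 V = 1.9073 µV.
V_rms = LSB/√12 = 1.9073 µV / √12 = 0.551 µV.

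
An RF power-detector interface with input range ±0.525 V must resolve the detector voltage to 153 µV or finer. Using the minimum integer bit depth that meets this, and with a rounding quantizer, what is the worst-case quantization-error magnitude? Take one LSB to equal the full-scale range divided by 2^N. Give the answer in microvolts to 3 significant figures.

64.1 µV

Full-scale range = 0.525 V − (-0.525 V) = 1.05 V.
1.05 V / 153 µV = 6863. Since 2^12 = 4096 and 2^13 = 8192, N = 13.
One LSB is 1.05 V / 8192 = 128.17 µV.
Max error for round-to-nearest is LSB/2 = 64.1 µV.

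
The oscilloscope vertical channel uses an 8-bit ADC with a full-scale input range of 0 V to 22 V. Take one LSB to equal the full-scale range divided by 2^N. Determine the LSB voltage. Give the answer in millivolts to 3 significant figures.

85.9 mV

Range is 22 V.
Number of codes = 2^8 = 256.
LSB = 22 V / 2^8 = 85.9 mV.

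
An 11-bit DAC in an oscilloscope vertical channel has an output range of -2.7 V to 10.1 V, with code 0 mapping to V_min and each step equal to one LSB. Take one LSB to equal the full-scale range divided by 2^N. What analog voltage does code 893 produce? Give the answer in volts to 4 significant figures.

2.881 V

The full-scale span is 10.1 − (-2.7) = 12.8 V. LSB = 12.8 V / 2^11.
Output = V_min + (893/2048) × range = -2.7 + 0.436035 × 12.8 V
      = -2.7 V + 5.58125 V = 2.88125 V.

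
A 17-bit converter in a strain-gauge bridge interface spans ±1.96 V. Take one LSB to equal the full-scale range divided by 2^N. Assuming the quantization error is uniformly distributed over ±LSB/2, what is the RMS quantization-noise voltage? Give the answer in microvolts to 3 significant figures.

8.63 µV

The full-scale span is 1.96 − (-1.96) = 3.92 V.
LSB = 3.92 V ÷ 2^17 = 3.92/131072 V = 29.907 µV.
V_rms = LSB/√12 = 29.907 µV / √12 = 8.63 µV.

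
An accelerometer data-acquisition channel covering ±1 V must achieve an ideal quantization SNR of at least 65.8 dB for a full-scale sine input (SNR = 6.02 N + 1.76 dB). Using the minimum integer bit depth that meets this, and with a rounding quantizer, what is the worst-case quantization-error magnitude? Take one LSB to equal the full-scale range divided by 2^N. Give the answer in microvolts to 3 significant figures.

Span: 1 V − (-1 V) = 2 V.
Solving 6.02 N ≥ 65.8 − 1.76: N ≥ 10.638. Round up → N = 11.
LSB = 2 V ÷ 2^11 = 2/2048 V = 0.97656 mV.
Half an LSB is 488 µV.

488 µV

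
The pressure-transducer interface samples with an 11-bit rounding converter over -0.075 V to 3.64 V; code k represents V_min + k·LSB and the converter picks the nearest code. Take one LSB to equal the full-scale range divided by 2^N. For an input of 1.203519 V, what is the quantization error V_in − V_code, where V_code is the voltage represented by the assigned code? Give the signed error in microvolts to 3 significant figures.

Range = 3.64 − (-0.075) = 3.715 V. LSB = 3.715 V / 2^11 ≈ 1.814 mV.
Position in LSBs: (1.203519 − (-0.075)) × 2048/3.715 = 704.8202; rounding gives k = 705.
V_code = V_min + k × range/2^11 = -0.075 + 705 × 3.715/2048 = 1.203845215 V.
V_in − V_code = 1.203519 − (1.203845215) = −326 µV.

−326 µV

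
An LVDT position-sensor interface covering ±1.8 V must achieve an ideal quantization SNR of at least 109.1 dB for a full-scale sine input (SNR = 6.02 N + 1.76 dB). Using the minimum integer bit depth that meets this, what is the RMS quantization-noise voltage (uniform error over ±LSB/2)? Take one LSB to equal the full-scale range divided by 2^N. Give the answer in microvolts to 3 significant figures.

Span: 1.8 V − (-1.8 V) = 3.6 V.
Required N = ⌈(109.1 − 1.76)/6.02⌉ = ⌈17.831⌉ = 18.
One LSB is 3.6 V / 262144 = 13.733 µV.
V_rms = LSB/√12 = 3.96 µV.

3.96 µV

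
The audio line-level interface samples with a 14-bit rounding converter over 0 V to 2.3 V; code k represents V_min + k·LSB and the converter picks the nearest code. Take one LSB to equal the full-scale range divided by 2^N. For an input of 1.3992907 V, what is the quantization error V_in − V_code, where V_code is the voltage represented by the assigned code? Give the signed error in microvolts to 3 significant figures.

−25.7 µV

Span = 2.3 V. LSB = 2.3 V / 2^14 ≈ 140.4 µV.
Position in LSBs: (1.3992907 − (0)) × 16384/2.3 = 9967.8169; rounding gives k = 9968.
Reconstructed level: 0 + 9968 × 2.3/16384 V = 1.3993164063 V.
V_in − V_code = 1.3992907 − (1.3993164063) = −25.7 µV.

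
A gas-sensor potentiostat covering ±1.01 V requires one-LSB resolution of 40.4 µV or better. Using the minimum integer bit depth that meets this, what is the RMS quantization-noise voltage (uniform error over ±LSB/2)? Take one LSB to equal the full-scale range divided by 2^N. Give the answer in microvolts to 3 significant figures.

Range = 1.01 − (-1.01) = 2.02 V.
2.02 V / 40.4 µV = 50000. Since 2^15 = 32768 and 2^16 = 65536, N = 16.
Step size = 2.02/65536 V = 30.823 µV.
σ_q = LSB/√12 = 30.823 µV/3.4641 = 8.90 µV.

8.90 µV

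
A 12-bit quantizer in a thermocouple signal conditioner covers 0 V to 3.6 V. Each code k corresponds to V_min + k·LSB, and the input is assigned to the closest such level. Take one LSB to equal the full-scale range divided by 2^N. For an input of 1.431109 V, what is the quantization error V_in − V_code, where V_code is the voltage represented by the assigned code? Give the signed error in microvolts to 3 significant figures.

Full-scale range = 3.6 V. LSB = 3.6 V / 2^12 ≈ 0.8789 mV.
(V_in − V_min)/LSB = (1.431109 − (0)) × 4096/3.6 = 1628.2840 → nearest code k = 1628.
V_code = V_min + k × range/2^12 = 0 + 1628 × 3.6/4096 = 1.430859375 V.
V_in − V_code = 1.431109 − (1.430859375) = +250 µV.

+250 µV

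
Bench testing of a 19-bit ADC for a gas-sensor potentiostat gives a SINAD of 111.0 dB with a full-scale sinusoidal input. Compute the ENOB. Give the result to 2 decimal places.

ENOB = (SINAD − 1.76) / 6.02 = (111.0 − 1.76) / 6.02 = 109.24 / 6.02 = 18.1462.

18.15 bits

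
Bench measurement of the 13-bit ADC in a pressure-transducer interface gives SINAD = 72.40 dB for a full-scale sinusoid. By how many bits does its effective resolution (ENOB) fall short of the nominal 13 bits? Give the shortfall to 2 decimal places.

1.27 bits

N_eff = (72.40 − 1.76)/6.02 = 11.7342 bits.
Shortfall = 13 − 11.7342 = 1.2658 bits.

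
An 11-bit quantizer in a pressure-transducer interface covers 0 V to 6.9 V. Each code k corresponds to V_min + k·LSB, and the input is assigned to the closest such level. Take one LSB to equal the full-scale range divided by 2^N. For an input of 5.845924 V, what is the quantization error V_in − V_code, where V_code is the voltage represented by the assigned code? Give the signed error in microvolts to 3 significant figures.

+465 µV

V_FS = 6.9 V. LSB = 6.9 V / 2^11 ≈ 3.369 mV.
Position in LSBs: (5.845924 − (0)) × 2048/6.9 = 1735.1380; rounding gives k = 1735.
V_code = V_min + k × range/2^11 = 0 + 1735 × 6.9/2048 = 5.845458984 V.
V_in − V_code = 5.845924 − (5.845458984) = +465 µV.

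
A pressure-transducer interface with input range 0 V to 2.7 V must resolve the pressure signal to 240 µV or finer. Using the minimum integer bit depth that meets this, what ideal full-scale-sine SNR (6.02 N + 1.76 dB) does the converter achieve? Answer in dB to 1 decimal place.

86.0 dB

Full-scale range = 2.7 V.
Levels needed ≥ 2.7/240 µV = 11250. 2^14 = 16384 suffices, so N_min = 14.
SNR = 6.02 × 14 + 1.76 = 86.04 dB.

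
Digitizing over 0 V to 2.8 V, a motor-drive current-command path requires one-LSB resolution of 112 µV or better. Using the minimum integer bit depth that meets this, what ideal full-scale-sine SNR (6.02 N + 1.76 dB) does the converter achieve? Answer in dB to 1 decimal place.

V_FS = 2.8 V.
Need 2^N ≥ 2.8 V / 112 µV = 25000 → N_min = 15.
SNR = 6.02 × 15 + 1.76 = 92.06 dB.

92.1 dB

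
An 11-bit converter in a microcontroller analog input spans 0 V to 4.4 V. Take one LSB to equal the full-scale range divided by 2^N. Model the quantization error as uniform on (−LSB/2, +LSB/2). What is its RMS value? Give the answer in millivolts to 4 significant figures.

0.6202 mV

Span = 4.4 V.
One LSB is 4.4 V / 2048 = 2.14844 mV.
σ_q = LSB/√12 = 2.14844 mV/3.4641 = 0.6202 mV.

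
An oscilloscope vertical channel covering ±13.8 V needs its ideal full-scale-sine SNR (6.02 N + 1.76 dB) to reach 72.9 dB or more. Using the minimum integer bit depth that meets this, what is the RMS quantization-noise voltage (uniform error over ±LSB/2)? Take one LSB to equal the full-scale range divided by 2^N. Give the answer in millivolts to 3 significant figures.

Full-scale range = 13.8 V − (-13.8 V) = 27.6 V.
Required N = ⌈(72.9 − 1.76)/6.02⌉ = ⌈11.817⌉ = 12.
LSB = 27.6 V / 2^12 = 6.7383 mV.
σ_q = LSB/√12 = 6.7383 mV/3.4641 = 1.95 mV.

1.95 mV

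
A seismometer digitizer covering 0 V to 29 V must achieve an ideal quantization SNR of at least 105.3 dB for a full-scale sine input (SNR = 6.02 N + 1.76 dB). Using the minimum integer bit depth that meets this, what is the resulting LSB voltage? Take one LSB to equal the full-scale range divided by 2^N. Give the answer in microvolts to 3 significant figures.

111 µV

Full-scale range = 29 V.
Required N = ⌈(105.3 − 1.76)/6.02⌉ = ⌈17.199⌉ = 18.
Step size = 29/262144 V = 111 µV.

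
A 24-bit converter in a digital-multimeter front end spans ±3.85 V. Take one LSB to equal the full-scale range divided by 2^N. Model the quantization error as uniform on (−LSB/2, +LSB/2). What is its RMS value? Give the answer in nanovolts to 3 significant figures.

Full-scale range = 3.85 V − (-3.85 V) = 7.7 V.
LSB = 7.7 V ÷ 2^24 = 7.7/16777216 V = 458.96 nV.
For a uniform distribution on [−LSB/2, +LSB/2], V_rms = LSB/√12 = 458.96 nV/3.4641 = 132 nV.

132 nV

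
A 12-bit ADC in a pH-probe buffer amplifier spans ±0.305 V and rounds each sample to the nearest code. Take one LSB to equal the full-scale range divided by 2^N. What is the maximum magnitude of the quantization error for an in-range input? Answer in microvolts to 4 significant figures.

74.46 µV

Span: 0.305 V − (-0.305 V) = 0.61 V.
LSB = 0.61 V ÷ 2^12 = 0.61/4096 V = 148.926 µV.
|e|_max = LSB/2 = 74.46 µV.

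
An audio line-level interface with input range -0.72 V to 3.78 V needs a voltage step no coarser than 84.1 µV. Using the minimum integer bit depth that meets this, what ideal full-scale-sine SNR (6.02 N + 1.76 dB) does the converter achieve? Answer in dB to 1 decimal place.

98.1 dB

Full-scale range = 3.78 V − (-0.72 V) = 4.5 V.
4.5 V / 84.1 µV = 53510. Since 2^15 = 32768 and 2^16 = 65536, N = 16.
Ideal SNR at N = 16: 6.02·16 + 1.76 = 98.1 dB.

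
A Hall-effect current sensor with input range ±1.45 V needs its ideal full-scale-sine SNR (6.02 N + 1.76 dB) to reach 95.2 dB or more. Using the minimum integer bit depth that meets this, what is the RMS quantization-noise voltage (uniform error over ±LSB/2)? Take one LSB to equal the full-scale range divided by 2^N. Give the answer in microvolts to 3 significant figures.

12.8 µV

The full-scale span is 1.45 − (-1.45) = 2.9 V.
Required N = ⌈(95.2 − 1.76)/6.02⌉ = ⌈15.522⌉ = 16.
LSB = 2.9 V / 2^16 = 44.250 µV.
σ_q = LSB/√12 = 44.250 µV/3.4641 = 12.8 µV.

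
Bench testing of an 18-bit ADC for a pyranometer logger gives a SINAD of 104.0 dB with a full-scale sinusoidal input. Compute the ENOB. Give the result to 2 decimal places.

16.98 bits

Inverting SNR = 6.02 N + 1.76: N_eff = (104.0 − 1.76)/6.02 = 16.9834.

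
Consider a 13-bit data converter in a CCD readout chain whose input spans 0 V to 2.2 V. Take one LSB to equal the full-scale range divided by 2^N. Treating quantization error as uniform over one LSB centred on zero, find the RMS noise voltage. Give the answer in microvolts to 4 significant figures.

77.53 µV

Full-scale range = 2.2 V.
Step size = 2.2/8192 V = 268.555 µV.
For a uniform distribution on [−LSB/2, +LSB/2], V_rms = LSB/√12 = 268.555 µV/3.4641 = 77.53 µV.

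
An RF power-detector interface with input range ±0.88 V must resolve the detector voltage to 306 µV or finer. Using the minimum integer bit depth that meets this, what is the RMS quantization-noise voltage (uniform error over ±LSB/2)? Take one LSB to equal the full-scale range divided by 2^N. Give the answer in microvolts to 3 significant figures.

The full-scale span is 0.88 − (-0.88) = 1.76 V.
1.76 V / 306 µV = 5752. Since 2^12 = 4096 and 2^13 = 8192, N = 13.
One LSB is 1.76 V / 8192 = 214.84 µV.
σ_q = LSB/√12 = 214.84 µV/3.4641 = 62.0 µV.

62.0 µV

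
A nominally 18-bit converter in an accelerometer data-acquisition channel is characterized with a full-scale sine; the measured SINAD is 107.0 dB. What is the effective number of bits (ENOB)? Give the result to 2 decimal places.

Inverting SNR = 6.02 N + 1.76: N_eff = (107.0 − 1.76)/6.02 = 17.4817.

17.48 bits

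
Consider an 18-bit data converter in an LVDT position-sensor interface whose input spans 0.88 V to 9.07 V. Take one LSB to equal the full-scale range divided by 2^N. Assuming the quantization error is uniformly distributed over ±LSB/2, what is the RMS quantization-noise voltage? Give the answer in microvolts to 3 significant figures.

Range = 9.07 − (0.88) = 8.19 V.
LSB = 8.19 V / 2^18 = 31.242 µV.
V_rms = LSB/√12 = 31.242 µV / √12 = 9.02 µV.

9.02 µV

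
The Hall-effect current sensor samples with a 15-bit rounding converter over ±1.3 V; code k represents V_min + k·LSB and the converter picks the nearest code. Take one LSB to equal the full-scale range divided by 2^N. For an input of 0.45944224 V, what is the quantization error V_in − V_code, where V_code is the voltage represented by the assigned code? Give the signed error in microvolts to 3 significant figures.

Full-scale range = 1.3 V − (-1.3 V) = 2.6 V. LSB = 2.6 V / 2^15 ≈ 79.35 µV.
Position in LSBs: (0.45944224 − (-1.3)) × 32768/2.6 = 22174.3859; rounding gives k = 22174.
V_code = -1.3 + (22174/32768) × 2.6 = 0.45941162109 V.
Error = V_in − V_code = 0.45944224 − (0.45941162109) = +30.6 µV.

+30.6 µV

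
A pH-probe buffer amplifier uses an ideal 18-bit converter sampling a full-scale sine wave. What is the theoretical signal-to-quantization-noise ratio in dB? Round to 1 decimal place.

110.1 dB

For an ideal N-bit converter with full-scale sine input, SNR = 6.02 N + 1.76 dB. SNR = 6.02 × 18 + 1.76 = 108.36 + 1.76 = 110.12 dB.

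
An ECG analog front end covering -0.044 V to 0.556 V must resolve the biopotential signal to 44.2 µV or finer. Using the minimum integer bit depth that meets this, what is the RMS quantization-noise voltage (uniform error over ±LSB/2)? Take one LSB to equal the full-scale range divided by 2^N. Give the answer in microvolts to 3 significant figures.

Range = 0.556 − (-0.044) = 0.6 V.
Need 2^N ≥ 0.6 V / 44.2 µV = 13570 → N_min = 14.
LSB = 0.6 V / 2^14 = 36.621 µV.
σ_q = LSB/√12 = 36.621 µV/3.4641 = 10.6 µV.

10.6 µV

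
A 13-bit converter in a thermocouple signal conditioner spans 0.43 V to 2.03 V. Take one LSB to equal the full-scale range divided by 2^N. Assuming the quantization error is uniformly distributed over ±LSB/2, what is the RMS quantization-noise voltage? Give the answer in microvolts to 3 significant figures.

56.4 µV

The full-scale span is 2.03 − (0.43) = 1.6 V.
LSB = 1.6 V / 2^13 = 195.31 µV.
RMS of a uniform error over width LSB is LSB/√12 = 56.4 µV.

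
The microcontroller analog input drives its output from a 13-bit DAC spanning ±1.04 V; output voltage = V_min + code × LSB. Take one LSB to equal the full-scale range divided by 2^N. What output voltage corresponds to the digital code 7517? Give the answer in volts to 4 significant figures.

The full-scale span is 1.04 − (-1.04) = 2.08 V. LSB = 2.08 V / 2^13.
V_out = -1.04 + 7517 × (2.08/8192) V
      = -1.04 + 1.90861 = 0.868613 V.

0.8686 V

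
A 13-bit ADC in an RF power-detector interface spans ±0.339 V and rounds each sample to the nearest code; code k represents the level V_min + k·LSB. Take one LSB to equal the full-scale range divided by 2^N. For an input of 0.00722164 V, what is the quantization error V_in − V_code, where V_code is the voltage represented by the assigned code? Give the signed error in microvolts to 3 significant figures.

+21.2 µV

Span: 0.339 V − (-0.339 V) = 0.678 V. LSB = 0.678 V / 2^13 ≈ 82.76 µV.
Position in LSBs: (0.00722164 − (-0.339)) × 8192/0.678 = 4183.2562; rounding gives k = 4183.
V_code = V_min + k × range/2^13 = -0.339 + 4183 × 0.678/8192 = 0.007200439453 V.
Error = V_in − V_code = 0.00722164 − (0.007200439453) = +21.2 µV.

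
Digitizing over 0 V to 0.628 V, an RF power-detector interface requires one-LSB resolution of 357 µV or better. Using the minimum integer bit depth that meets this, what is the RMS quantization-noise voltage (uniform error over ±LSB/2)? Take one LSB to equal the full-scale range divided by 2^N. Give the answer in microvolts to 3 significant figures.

Span = 0.628 V.
0.628 V / 357 µV = 1759. Since 2^10 = 1024 and 2^11 = 2048, N = 11.
LSB = 0.628 V ÷ 2^11 = 0.628/2048 V = 306.64 µV.
V_rms = LSB/√12 = 88.5 µV.

88.5 µV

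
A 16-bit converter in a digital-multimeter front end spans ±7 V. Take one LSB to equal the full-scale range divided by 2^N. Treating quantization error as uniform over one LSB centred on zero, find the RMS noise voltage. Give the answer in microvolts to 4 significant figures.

61.67 µV

Full-scale range = 7 V − (-7 V) = 14 V.
LSB = 14 V ÷ 2^16 = 14/65536 V = 213.623 µV.
RMS of a uniform error over width LSB is LSB/√12 = 61.67 µV.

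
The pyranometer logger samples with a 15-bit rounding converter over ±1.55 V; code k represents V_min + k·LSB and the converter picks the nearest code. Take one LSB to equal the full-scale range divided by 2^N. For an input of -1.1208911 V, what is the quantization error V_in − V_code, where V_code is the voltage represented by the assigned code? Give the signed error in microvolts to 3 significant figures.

Full-scale range = 1.55 V − (-1.55 V) = 3.1 V. LSB = 3.1 V / 2^15 ≈ 94.60 µV.
(V_in − V_min)/LSB = (-1.1208911 − (-1.55)) × 32768/3.1 = 4535.8195 → nearest code k = 4536.
V_code = -1.55 + (4536/32768) × 3.1 = -1.1208740234 V.
V_in − V_code = -1.1208911 − (-1.1208740234) = −17.1 µV.

−17.1 µV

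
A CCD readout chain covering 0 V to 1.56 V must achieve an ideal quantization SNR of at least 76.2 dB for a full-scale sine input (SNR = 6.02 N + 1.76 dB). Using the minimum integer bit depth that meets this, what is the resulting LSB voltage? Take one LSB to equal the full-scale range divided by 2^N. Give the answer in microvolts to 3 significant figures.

190 µV

Range is 1.56 V.
6.02 N + 1.76 ≥ 76.2 gives N ≥ 12.365, so the minimum integer is 13.
Step size = 1.56/8192 V = 190 µV.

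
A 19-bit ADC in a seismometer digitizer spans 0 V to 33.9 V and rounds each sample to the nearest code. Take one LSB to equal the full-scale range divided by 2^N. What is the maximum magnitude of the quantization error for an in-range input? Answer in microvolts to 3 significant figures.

V_FS = 33.9 V.
LSB = 33.9 V ÷ 2^19 = 33.9/524288 V = 64.659 µV.
|e|_max = LSB/2 = 32.3 µV.

32.3 µV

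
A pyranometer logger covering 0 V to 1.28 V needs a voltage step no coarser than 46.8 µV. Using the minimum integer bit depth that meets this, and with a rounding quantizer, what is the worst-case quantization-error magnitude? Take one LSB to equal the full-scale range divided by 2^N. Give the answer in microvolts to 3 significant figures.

V_FS = 1.28 V.
Need 2^N ≥ 1.28 V / 46.8 µV = 27350 → N_min = 15.
One LSB is 1.28 V / 32768 = 39.063 µV.
Max error for round-to-nearest is LSB/2 = 19.5 µV.

19.5 µV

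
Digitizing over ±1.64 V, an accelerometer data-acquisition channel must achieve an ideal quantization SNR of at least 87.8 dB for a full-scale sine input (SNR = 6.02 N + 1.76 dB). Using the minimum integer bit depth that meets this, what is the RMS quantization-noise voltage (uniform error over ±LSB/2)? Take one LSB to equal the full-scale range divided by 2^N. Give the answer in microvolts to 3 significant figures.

28.9 µV

The full-scale span is 1.64 − (-1.64) = 3.28 V.
Required N = ⌈(87.8 − 1.76)/6.02⌉ = ⌈14.292⌉ = 15.
Step size = 3.28/32768 V = 100.10 µV.
RMS noise = LSB/√12 = 28.9 µV.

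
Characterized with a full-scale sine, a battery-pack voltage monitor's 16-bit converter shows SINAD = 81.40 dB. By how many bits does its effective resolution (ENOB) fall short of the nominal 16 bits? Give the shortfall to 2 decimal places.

ENOB = (SINAD − 1.76)/6.02 = (81.40 − 1.76)/6.02 = 13.2292 bits.
Shortfall = 16 − 13.2292 = 2.7708 bits.

2.77 bits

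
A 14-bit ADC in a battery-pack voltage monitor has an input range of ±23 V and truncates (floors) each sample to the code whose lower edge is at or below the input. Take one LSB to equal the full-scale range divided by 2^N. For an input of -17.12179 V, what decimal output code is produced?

Full-scale range = 23 V − (-23 V) = 46 V. LSB = 46 V / 2^14 ≈ 2.808 mV.
(V_in − V_min) × 2^14/range = (-17.12179 − (-23)) × 16384/46 = 2093.665.
Floor → code = 2093.

2093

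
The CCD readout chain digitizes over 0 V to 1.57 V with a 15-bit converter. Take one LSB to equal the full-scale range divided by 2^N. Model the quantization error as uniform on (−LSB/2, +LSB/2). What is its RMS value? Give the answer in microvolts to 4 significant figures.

13.83 µV

V_FS = 1.57 V.
One LSB is 1.57 V / 32768 = 47.9126 µV.
RMS of a uniform error over width LSB is LSB/√12 = 13.83 µV.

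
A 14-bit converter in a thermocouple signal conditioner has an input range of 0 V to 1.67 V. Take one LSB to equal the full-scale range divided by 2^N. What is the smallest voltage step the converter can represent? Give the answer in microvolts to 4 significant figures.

101.9 µV

Range is 1.67 V.
There are 2^14 = 16384 steps.
LSB = 1.67 V ÷ 2^14 = 1.67/16384 V = 101.9 µV.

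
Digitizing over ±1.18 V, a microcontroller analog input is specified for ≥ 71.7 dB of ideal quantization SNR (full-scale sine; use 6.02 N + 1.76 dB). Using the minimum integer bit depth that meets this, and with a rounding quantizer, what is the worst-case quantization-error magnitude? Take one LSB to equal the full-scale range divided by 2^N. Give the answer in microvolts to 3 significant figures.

288 µV

Full-scale range = 1.18 V − (-1.18 V) = 2.36 V.
Solving 6.02 N ≥ 71.7 − 1.76: N ≥ 11.618. Round up → N = 12.
Step size = 2.36/4096 V = 0.57617 mV.
Half an LSB is 288 µV.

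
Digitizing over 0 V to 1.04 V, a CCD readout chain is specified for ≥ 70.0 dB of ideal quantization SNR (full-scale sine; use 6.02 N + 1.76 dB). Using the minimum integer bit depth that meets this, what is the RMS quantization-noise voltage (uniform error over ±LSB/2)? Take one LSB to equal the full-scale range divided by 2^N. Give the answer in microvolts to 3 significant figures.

Range is 1.04 V.
N ≥ (70.0 − 1.76)/6.02 = 11.336 → N_min = 12.
One LSB is 1.04 V / 4096 = 253.91 µV.
RMS noise = LSB/√12 = 73.3 µV.

73.3 µV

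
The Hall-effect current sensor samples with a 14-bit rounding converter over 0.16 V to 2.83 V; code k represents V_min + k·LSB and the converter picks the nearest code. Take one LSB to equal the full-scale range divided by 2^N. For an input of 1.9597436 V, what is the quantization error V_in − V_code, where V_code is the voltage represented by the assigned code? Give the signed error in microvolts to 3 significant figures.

Full-scale range = 2.83 V − (0.16 V) = 2.67 V. LSB = 2.67 V / 2^14 ≈ 163.0 µV.
Position in LSBs: (1.9597436 − (0.16)) × 16384/2.67 = 11043.8199; rounding gives k = 11044.
V_code = V_min + k × range/2^14 = 0.16 + 11044 × 2.67/16384 = 1.9597729492 V.
Error = V_in − V_code = 1.9597436 − (1.9597729492) = −29.3 µV.

−29.3 µV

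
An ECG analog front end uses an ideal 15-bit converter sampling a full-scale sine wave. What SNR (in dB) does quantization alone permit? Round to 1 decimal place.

92.1 dB

For an ideal N-bit converter with full-scale sine input, SNR = 6.02 N + 1.76 dB. SNR = 6.02 × 15 + 1.76 = 90.30 + 1.76 = 92.06 dB.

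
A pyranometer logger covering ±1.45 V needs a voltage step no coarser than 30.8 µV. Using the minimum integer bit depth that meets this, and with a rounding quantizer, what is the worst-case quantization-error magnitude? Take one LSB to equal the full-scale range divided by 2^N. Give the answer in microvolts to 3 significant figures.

11.1 µV

The full-scale span is 1.45 − (-1.45) = 2.9 V.
Levels needed ≥ 2.9/30.8 µV = 94160. 2^17 = 131072 suffices, so N_min = 17.
Step size = 2.9/131072 V = 22.125 µV.
|e|_max = LSB/2 = 11.1 µV.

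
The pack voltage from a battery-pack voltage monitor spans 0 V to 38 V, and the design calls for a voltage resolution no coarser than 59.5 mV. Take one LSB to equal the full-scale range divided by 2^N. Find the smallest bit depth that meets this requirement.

V_FS = 38 V.
Required number of levels: 38/59.5 mV = 638.66; smallest N with 2^N ≥ that is 10.

10 bits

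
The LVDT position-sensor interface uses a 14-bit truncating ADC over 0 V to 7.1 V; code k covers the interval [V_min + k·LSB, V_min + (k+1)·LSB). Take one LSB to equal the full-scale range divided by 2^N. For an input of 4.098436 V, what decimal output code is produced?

V_FS = 7.1 V. LSB = 7.1 V / 2^14 ≈ 433.3 µV.
(V_in − V_min) × 2^14/range = (4.098436 − (0)) × 16384/7.1 = 9457.574.
Floor → code = 9457.

9457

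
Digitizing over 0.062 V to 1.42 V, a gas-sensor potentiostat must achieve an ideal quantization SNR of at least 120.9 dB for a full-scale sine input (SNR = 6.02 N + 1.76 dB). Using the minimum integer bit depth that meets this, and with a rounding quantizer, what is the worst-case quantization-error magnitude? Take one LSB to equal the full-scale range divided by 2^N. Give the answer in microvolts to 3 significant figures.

0.648 µV

The full-scale span is 1.42 − (0.062) = 1.358 V.
Required N = ⌈(120.9 − 1.76)/6.02⌉ = ⌈19.791⌉ = 20.
LSB = 1.358 V ÷ 2^20 = 1.358/1048576 V = 1.2951 µV.
Half an LSB is 0.648 µV.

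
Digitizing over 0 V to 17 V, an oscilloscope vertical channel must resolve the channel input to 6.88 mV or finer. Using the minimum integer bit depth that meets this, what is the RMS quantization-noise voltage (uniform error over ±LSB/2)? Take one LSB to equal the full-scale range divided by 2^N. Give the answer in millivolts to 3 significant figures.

1.20 mV

Span = 17 V.
17 V / 6.88 mV = 2471. Since 2^11 = 2048 and 2^12 = 4096, N = 12.
LSB = 17 V ÷ 2^12 = 17/4096 V = 4.1504 mV.
RMS noise = LSB/√12 = 1.20 mV.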